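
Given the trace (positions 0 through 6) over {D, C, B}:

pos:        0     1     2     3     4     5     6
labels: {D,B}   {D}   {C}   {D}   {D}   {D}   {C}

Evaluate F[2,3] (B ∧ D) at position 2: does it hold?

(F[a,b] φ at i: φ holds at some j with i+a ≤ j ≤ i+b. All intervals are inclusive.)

Check (B ∧ D) at each j in [4,5]:
  j=4: false
  j=5: false
No position in the window satisfies it → formula fails.

False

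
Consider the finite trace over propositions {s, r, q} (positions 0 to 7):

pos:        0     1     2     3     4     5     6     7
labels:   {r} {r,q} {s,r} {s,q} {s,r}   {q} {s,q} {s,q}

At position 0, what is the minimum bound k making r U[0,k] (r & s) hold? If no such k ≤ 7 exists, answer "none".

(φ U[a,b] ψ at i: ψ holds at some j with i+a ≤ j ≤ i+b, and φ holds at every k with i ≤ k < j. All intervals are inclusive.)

Need earliest j ≥ 0 with (r & s), and r at every k in [0,j-1].
  j=0: rhs fails.
  j=1: rhs fails.
  j=2: rhs holds; lhs holds on [0,1]. k = 2.

2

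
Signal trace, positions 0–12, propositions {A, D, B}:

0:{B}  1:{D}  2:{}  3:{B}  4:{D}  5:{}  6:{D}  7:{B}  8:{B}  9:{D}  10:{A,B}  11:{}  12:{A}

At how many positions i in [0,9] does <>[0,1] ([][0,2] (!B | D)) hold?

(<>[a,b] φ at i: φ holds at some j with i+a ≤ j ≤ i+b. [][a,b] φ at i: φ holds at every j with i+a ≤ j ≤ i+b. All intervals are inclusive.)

Evaluate at each i in [0,9]:
  i=0: ✗ (none in [0,1])
  i=1: ✗ (none in [1,2])
  i=2: ✗ (none in [2,3])
  i=3: ✓ (witness j=4)
  i=4: ✓ (witness j=4)
  i=5: ✗ (none in [5,6])
  i=6: ✗ (none in [6,7])
  i=7: ✗ (none in [7,8])
  i=8: ✗ (none in [8,9])
  i=9: ✗ (none in [9,10])
Positions where it holds: {3, 4} → 2.

2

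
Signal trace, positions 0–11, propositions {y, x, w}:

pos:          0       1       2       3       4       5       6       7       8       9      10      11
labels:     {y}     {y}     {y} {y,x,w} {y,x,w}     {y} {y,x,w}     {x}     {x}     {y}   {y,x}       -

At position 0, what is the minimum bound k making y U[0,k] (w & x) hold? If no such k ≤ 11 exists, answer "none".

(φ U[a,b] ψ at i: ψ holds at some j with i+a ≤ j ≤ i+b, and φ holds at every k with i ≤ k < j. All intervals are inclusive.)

3

Need earliest j ≥ 0 with (w & x), and y at every k in [0,j-1].
  j=0: rhs fails.
  j=1: rhs fails.
  j=2: rhs fails.
  j=3: rhs holds; lhs holds on [0,2]. k = 3.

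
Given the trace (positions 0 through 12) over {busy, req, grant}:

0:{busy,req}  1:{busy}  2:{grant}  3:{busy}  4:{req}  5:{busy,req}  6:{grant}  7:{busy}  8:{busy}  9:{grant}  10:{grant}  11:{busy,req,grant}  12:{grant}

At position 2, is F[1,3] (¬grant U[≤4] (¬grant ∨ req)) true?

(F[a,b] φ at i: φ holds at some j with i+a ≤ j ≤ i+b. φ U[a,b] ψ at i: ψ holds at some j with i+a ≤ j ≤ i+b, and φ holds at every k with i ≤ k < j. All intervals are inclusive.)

Check (¬grant U[≤4] (¬grant ∨ req)) at each j in [3,5]:
  j=3: holds
  j=4: holds
  j=5: holds
Found at j=3 → formula holds.

Holds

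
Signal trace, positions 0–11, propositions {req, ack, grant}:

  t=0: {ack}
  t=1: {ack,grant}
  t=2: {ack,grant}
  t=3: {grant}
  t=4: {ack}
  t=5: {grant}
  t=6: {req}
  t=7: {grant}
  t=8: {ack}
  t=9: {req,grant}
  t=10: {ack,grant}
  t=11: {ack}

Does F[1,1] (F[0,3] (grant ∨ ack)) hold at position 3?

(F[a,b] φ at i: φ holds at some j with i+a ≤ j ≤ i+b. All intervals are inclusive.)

True

Check F[0,3] (grant ∨ ack) at each j in [4,4]:
  j=4: holds (witness at 4)
Found at j=4 → formula holds.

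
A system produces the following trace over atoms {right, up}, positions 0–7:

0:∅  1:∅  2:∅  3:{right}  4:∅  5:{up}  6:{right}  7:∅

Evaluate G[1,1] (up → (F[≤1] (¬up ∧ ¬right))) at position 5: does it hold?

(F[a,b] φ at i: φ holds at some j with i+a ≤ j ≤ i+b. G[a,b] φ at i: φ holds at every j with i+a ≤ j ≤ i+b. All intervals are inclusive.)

True

Check (up → (F[≤1] (¬up ∧ ¬right))) at every j in [6,6]:
  j=6: antecedent false → ✓
All positions satisfy it → formula holds.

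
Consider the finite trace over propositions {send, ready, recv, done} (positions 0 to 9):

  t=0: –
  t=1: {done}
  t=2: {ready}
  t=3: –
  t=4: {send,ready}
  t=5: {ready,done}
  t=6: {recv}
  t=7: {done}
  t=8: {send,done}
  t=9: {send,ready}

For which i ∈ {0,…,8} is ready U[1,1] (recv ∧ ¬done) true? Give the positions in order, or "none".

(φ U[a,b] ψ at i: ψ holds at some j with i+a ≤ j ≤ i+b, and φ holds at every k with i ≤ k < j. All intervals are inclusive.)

5

Evaluate at each i in [0,8]:
  i=0: ✗ (no rhs in [1,1])
  i=1: ✗ (no rhs in [2,2])
  i=2: ✗ (no rhs in [3,3])
  i=3: ✗ (no rhs in [4,4])
  i=4: ✗ (no rhs in [5,5])
  i=5: ✓ (rhs at j=6; lhs holds on [5,5])
  i=6: ✗ (no rhs in [7,7])
  i=7: ✗ (no rhs in [8,8])
  i=8: ✗ (no rhs in [9,9])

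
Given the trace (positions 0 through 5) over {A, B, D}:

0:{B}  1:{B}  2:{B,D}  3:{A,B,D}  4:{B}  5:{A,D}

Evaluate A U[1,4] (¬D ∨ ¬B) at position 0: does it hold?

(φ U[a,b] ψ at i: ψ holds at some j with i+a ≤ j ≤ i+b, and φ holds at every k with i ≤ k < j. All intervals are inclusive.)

False

Need some j in [1,4] with (¬D ∨ ¬B), and A at every k in [0,j-1].
  j=1: (¬D ∨ ¬B) holds, but A fails at k=0 → not this j.
  j=2: (¬D ∨ ¬B) false.
  j=3: (¬D ∨ ¬B) false.
  j=4: (¬D ∨ ¬B) holds, but A fails at k=0 → not this j.
No j in the window works → until fails.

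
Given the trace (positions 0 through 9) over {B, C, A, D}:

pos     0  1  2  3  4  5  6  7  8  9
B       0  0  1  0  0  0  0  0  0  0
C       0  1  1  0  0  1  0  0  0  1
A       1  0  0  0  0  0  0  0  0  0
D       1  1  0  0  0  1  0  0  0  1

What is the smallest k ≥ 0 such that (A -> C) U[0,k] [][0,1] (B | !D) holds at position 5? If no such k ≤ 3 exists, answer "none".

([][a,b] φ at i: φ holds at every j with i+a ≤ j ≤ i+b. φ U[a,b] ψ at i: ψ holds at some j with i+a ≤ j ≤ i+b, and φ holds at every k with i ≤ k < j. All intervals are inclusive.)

1

Need earliest j ≥ 5 with [][0,1] (B | !D), and (A -> C) at every k in [5,j-1].
  j=5: rhs fails.
  j=6: rhs holds; lhs holds on [5,5]. k = 1.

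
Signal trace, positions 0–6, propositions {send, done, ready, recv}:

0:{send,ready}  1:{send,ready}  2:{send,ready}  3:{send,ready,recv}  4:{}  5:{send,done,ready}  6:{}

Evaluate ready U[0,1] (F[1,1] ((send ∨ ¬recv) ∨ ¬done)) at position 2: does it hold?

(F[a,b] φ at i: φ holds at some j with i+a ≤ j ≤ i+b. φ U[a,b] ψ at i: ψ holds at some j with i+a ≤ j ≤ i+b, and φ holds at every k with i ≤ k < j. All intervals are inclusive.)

Need some j in [2,3] with F[1,1] ((send ∨ ¬recv) ∨ ¬done), and ready at every k in [2,j-1].
  j=2: F[1,1] ((send ∨ ¬recv) ∨ ¬done) holds; no prefix to check → satisfied.

Holds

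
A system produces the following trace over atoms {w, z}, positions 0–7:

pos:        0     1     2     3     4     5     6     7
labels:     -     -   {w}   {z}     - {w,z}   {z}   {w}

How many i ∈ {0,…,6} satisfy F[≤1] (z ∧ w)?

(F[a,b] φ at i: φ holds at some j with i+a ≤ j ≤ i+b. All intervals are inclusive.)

2

Evaluate at each i in [0,6]:
  i=0: ✗ (none in [0,1])
  i=1: ✗ (none in [1,2])
  i=2: ✗ (none in [2,3])
  i=3: ✗ (none in [3,4])
  i=4: ✓ (witness j=5)
  i=5: ✓ (witness j=5)
  i=6: ✗ (none in [6,7])
Positions where it holds: {4, 5} → 2.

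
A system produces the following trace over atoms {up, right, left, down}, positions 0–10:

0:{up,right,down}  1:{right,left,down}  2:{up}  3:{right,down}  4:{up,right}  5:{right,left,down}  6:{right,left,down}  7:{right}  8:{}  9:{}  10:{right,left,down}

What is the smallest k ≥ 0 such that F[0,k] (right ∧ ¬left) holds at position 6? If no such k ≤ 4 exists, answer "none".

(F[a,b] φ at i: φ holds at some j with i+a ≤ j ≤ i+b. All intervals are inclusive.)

1

Scan j = 6,7,… for (right ∧ ¬left):
  j=6: fails
  j=7: holds
First hit at j=7, so smallest k = 7-6 = 1.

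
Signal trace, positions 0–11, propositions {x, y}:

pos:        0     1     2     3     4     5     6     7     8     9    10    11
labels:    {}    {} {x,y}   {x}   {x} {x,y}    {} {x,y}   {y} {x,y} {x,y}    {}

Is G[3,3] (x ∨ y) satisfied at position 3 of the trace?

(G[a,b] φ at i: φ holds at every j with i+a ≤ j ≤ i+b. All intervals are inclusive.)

Does not hold

Check (x ∨ y) at every j in [6,6]:
  j=6: false
Fails at j=6 → formula fails.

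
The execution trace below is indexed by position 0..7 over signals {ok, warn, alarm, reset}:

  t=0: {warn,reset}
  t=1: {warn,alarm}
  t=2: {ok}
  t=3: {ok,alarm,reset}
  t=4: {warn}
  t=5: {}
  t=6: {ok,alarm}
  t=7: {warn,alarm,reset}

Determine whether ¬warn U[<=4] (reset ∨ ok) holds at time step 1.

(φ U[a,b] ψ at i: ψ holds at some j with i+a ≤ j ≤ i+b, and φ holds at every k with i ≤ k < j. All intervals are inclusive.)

Does not hold

Need some j in [1,5] with (reset ∨ ok), and ¬warn at every k in [1,j-1].
  j=1: (reset ∨ ok) false.
  j=2: (reset ∨ ok) holds, but ¬warn fails at k=1 → not this j.
  j=3: (reset ∨ ok) holds, but ¬warn fails at k=1 → not this j.
  j=4: (reset ∨ ok) false.
  j=5: (reset ∨ ok) false.
No j in the window works → until fails.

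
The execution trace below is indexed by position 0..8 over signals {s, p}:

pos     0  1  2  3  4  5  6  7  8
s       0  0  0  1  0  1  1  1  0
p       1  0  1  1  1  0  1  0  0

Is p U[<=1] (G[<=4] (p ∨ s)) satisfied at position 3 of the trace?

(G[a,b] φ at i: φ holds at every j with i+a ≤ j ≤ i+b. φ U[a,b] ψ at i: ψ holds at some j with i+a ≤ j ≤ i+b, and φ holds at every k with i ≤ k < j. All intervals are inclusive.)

Need some j in [3,4] with G[<=4] (p ∨ s), and p at every k in [3,j-1].
  j=3: G[<=4] (p ∨ s) holds; no prefix to check → satisfied.

True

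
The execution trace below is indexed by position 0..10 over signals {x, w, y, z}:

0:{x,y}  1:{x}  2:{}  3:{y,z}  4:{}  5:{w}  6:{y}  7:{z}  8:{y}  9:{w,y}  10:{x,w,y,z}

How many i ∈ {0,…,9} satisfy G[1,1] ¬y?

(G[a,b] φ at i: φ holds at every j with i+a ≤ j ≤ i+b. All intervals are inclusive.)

5

Evaluate at each i in [0,9]:
  i=0: ✓ (all of [1,1])
  i=1: ✓ (all of [2,2])
  i=2: ✗ (fails at j=3)
  i=3: ✓ (all of [4,4])
  i=4: ✓ (all of [5,5])
  i=5: ✗ (fails at j=6)
  i=6: ✓ (all of [7,7])
  i=7: ✗ (fails at j=8)
  i=8: ✗ (fails at j=9)
  i=9: ✗ (fails at j=10)
Positions where it holds: {0, 1, 3, 4, 6} → 5.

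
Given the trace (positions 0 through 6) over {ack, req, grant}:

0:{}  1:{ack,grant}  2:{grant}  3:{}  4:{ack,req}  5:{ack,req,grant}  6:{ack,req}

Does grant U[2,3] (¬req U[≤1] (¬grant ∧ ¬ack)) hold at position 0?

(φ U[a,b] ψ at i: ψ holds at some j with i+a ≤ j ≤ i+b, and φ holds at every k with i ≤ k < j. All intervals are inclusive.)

No

Need some j in [2,3] with (¬req U[≤1] (¬grant ∧ ¬ack)), and grant at every k in [0,j-1].
  j=2: (¬req U[≤1] (¬grant ∧ ¬ack)) holds, but grant fails at k=0 → not this j.
  j=3: (¬req U[≤1] (¬grant ∧ ¬ack)) holds, but grant fails at k=0 → not this j.
No j in the window works → until fails.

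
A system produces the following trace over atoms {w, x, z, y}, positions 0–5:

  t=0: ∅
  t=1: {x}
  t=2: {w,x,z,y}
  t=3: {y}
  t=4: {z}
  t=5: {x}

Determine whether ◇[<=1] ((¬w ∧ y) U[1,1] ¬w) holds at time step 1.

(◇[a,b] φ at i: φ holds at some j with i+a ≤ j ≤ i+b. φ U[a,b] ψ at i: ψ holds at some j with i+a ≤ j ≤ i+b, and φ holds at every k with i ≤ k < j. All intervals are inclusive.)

False

Check ((¬w ∧ y) U[1,1] ¬w) at each j in [1,2]:
  j=1: fails
  j=2: fails
No position in the window satisfies it → formula fails.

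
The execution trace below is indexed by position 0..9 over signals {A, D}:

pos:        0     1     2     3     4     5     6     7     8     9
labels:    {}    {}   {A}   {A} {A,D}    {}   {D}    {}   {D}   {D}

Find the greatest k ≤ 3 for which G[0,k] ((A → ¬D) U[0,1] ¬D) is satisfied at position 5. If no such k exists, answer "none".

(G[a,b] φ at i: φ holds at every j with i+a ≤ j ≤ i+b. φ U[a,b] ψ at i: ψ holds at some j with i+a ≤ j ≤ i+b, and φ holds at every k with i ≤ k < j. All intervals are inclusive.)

((A → ¬D) U[0,1] ¬D) must hold from j=5 onward; find where it first fails.
  j=5: holds
  j=6: holds
  j=7: holds
  j=8: fails
Holds on [5,7], so largest k = 2.

2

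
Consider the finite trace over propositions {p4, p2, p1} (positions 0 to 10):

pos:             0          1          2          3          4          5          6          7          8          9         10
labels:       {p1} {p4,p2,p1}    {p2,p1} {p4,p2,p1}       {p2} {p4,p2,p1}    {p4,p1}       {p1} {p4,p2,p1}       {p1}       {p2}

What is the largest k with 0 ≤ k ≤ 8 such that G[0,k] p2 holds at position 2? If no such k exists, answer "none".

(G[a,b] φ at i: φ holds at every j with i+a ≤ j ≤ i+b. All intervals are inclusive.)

3

p2 must hold from j=2 onward; find where it first fails.
  j=2: holds
  j=3: holds
  j=4: holds
  j=5: holds
  j=6: fails
Holds on [2,5], so largest k = 3.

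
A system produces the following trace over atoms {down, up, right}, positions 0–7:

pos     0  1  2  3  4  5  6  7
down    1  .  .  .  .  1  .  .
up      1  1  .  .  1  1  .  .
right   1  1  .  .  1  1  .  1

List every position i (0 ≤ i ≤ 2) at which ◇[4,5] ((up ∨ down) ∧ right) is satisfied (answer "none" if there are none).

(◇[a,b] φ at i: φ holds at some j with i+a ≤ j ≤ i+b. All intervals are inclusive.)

0, 1

Evaluate at each i in [0,2]:
  i=0: ✓ (witness j=4)
  i=1: ✓ (witness j=5)
  i=2: ✗ (none in [6,7])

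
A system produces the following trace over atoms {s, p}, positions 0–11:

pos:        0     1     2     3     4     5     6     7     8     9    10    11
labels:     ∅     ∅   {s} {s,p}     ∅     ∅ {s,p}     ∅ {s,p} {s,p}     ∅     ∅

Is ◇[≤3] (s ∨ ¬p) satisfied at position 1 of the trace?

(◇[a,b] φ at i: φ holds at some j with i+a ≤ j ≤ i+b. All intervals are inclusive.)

Check (s ∨ ¬p) at each j in [1,4]:
  j=1: true
  j=2: true
  j=3: true
  j=4: true
Found at j=1 → formula holds.

Holds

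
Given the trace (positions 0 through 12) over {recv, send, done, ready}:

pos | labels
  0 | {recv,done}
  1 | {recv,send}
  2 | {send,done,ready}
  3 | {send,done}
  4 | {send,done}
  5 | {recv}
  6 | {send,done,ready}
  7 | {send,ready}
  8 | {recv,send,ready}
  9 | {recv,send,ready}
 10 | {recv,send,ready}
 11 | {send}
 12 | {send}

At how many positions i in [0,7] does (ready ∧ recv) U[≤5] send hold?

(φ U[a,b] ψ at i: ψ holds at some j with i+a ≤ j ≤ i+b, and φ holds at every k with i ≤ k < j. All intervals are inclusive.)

Evaluate at each i in [0,7]:
  i=0: ✗ (lhs fails at k=0 before rhs at j=1)
  i=1: ✓ (rhs at j=1)
  i=2: ✓ (rhs at j=2)
  i=3: ✓ (rhs at j=3)
  i=4: ✓ (rhs at j=4)
  i=5: ✗ (lhs fails at k=5 before rhs at j=6)
  i=6: ✓ (rhs at j=6)
  i=7: ✓ (rhs at j=7)
Positions where it holds: {1, 2, 3, 4, 6, 7} → 6.

6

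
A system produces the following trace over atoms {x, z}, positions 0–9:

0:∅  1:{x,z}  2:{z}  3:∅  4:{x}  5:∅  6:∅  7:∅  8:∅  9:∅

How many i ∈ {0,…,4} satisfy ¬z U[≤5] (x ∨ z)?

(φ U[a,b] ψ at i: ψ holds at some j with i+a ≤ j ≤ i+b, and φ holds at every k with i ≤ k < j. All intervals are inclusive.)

Evaluate at each i in [0,4]:
  i=0: ✓ (rhs at j=1; lhs holds on [0,0])
  i=1: ✓ (rhs at j=1)
  i=2: ✓ (rhs at j=2)
  i=3: ✓ (rhs at j=4; lhs holds on [3,3])
  i=4: ✓ (rhs at j=4)
Positions where it holds: {0, 1, 2, 3, 4} → 5.

5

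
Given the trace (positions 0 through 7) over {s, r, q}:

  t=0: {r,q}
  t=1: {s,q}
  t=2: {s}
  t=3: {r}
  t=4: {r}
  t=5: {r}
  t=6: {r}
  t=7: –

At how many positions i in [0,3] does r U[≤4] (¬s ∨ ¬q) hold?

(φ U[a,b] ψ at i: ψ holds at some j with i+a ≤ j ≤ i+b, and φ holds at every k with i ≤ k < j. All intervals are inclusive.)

3

Evaluate at each i in [0,3]:
  i=0: ✓ (rhs at j=0)
  i=1: ✗ (lhs fails at k=1 before rhs at j=2)
  i=2: ✓ (rhs at j=2)
  i=3: ✓ (rhs at j=3)
Positions where it holds: {0, 2, 3} → 3.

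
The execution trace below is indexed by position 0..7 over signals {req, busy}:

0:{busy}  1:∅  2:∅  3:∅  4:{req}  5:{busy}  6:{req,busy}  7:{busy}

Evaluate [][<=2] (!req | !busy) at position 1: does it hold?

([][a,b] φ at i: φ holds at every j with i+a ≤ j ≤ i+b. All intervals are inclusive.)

Check (!req | !busy) at every j in [1,3]:
  j=1: true
  j=2: true
  j=3: true
All positions satisfy it → formula holds.

True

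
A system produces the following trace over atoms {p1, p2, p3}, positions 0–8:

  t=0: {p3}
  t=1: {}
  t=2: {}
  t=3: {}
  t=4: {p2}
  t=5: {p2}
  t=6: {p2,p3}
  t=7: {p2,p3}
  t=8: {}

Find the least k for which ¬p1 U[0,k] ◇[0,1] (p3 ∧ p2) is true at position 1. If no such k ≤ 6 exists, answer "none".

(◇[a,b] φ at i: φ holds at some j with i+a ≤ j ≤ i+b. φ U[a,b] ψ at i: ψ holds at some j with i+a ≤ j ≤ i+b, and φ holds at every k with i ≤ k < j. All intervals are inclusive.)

Need earliest j ≥ 1 with ◇[0,1] (p3 ∧ p2), and ¬p1 at every k in [1,j-1].
  j=1: rhs fails.
  j=2: rhs fails.
  j=3: rhs fails.
  j=4: rhs fails.
  j=5: rhs holds; lhs holds on [1,4]. k = 4.

4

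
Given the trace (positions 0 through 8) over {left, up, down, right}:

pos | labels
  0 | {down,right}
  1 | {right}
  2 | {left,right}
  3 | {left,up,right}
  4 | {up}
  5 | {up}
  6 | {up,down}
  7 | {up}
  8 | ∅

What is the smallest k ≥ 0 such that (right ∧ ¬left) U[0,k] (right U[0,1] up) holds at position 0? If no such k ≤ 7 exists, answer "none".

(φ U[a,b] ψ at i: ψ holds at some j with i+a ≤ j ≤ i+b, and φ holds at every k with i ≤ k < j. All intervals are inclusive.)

2

Need earliest j ≥ 0 with (right U[0,1] up), and (right ∧ ¬left) at every k in [0,j-1].
  j=0: rhs fails.
  j=1: rhs fails.
  j=2: rhs holds; lhs holds on [0,1]. k = 2.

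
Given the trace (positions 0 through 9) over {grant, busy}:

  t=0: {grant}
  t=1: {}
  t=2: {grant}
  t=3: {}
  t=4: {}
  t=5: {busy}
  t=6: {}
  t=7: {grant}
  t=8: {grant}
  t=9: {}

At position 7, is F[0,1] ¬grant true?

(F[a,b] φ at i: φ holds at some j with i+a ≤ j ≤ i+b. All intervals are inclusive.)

Check ¬grant at each j in [7,8]:
  j=7: false
  j=8: false
No position in the window satisfies it → formula fails.

No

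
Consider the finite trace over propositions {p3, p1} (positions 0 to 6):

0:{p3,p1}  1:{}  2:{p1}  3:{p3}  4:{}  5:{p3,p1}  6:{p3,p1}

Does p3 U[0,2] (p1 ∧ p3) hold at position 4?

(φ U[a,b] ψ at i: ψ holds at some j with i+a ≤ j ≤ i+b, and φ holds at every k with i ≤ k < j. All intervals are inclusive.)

Need some j in [4,6] with (p1 ∧ p3), and p3 at every k in [4,j-1].
  j=4: (p1 ∧ p3) false.
  j=5: (p1 ∧ p3) holds, but p3 fails at k=4 → not this j.
  j=6: (p1 ∧ p3) holds, but p3 fails at k=4 → not this j.
No j in the window works → until fails.

No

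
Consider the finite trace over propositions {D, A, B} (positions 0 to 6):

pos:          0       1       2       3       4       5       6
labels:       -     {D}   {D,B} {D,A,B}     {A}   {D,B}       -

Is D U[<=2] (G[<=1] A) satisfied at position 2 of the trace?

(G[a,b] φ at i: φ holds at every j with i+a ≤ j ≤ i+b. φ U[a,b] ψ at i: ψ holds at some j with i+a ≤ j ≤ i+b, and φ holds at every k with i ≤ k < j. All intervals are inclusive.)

Need some j in [2,4] with G[<=1] A, and D at every k in [2,j-1].
  j=2: G[<=1] A — fails at 2.
  j=3: G[<=1] A holds; D holds at every k in [2,2] → satisfied.

True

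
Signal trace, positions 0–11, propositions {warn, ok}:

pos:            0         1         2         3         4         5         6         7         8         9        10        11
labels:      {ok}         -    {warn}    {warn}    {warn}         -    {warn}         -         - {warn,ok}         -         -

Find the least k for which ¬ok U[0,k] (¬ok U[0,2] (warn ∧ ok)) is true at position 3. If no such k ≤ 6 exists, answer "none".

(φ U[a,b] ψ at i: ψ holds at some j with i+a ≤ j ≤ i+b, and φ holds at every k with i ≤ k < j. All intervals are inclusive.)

4

Need earliest j ≥ 3 with (¬ok U[0,2] (warn ∧ ok)), and ¬ok at every k in [3,j-1].
  j=3: rhs fails.
  j=4: rhs fails.
  j=5: rhs fails.
  j=6: rhs fails.
  j=7: rhs holds; lhs holds on [3,6]. k = 4.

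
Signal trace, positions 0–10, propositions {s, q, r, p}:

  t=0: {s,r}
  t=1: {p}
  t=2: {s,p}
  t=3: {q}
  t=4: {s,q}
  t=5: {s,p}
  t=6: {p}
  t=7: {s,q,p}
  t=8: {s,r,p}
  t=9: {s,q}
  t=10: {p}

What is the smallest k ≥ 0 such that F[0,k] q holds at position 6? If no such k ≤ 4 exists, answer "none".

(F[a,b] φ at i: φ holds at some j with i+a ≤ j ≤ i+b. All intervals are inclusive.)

1

Scan j = 6,7,… for q:
  j=6: fails
  j=7: holds
First hit at j=7, so smallest k = 7-6 = 1.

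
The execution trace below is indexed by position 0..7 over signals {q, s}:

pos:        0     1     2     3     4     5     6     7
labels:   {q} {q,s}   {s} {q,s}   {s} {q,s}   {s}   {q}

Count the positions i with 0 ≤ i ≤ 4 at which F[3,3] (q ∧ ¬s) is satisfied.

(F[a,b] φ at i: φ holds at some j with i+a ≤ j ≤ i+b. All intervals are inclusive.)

1

Evaluate at each i in [0,4]:
  i=0: ✗ (none in [3,3])
  i=1: ✗ (none in [4,4])
  i=2: ✗ (none in [5,5])
  i=3: ✗ (none in [6,6])
  i=4: ✓ (witness j=7)
Positions where it holds: {4} → 1.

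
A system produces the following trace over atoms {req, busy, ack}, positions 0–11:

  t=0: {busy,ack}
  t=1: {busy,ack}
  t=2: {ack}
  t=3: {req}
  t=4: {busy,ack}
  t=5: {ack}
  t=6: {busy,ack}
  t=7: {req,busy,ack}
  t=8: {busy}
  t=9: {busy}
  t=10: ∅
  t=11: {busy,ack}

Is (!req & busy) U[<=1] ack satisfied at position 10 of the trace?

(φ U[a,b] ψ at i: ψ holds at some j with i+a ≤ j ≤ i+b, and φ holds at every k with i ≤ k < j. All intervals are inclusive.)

Need some j in [10,11] with ack, and (!req & busy) at every k in [10,j-1].
  j=10: ack false.
  j=11: ack holds, but (!req & busy) fails at k=10 → not this j.
No j in the window works → until fails.

No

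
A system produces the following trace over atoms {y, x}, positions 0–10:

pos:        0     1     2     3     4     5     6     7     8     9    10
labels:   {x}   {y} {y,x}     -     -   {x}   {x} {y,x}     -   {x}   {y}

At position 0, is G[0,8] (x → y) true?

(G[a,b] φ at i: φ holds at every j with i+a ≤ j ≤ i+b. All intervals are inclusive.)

Does not hold

Check (x → y) at every j in [0,8]:
  j=0: antecedent true; consequent false → ✗
  j=1: antecedent false → ✓
  j=2: antecedent true; consequent true → ✓
  j=3: antecedent false → ✓
  j=4: antecedent false → ✓
  j=5: antecedent true; consequent false → ✗
  j=6: antecedent true; consequent false → ✗
  j=7: antecedent true; consequent true → ✓
  j=8: antecedent false → ✓
Fails at j=0 → formula fails.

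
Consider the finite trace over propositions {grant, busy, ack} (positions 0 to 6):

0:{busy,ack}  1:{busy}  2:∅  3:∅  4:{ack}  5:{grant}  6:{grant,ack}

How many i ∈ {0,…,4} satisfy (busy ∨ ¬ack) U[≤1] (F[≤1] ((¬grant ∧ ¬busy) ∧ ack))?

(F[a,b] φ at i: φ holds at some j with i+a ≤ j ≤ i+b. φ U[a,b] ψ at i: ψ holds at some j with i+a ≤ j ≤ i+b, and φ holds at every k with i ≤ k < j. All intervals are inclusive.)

3

Evaluate at each i in [0,4]:
  i=0: ✗ (no rhs in [0,1])
  i=1: ✗ (no rhs in [1,2])
  i=2: ✓ (rhs at j=3; lhs holds on [2,2])
  i=3: ✓ (rhs at j=3)
  i=4: ✓ (rhs at j=4)
Positions where it holds: {2, 3, 4} → 3.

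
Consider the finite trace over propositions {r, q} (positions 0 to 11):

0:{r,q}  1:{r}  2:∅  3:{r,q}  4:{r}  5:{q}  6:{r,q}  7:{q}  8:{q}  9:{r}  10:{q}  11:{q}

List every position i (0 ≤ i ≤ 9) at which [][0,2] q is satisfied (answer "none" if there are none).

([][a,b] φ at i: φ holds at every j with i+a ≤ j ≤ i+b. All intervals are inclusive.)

Evaluate at each i in [0,9]:
  i=0: ✗ (fails at j=1)
  i=1: ✗ (fails at j=1)
  i=2: ✗ (fails at j=2)
  i=3: ✗ (fails at j=4)
  i=4: ✗ (fails at j=4)
  i=5: ✓ (all of [5,7])
  i=6: ✓ (all of [6,8])
  i=7: ✗ (fails at j=9)
  i=8: ✗ (fails at j=9)
  i=9: ✗ (fails at j=9)

5, 6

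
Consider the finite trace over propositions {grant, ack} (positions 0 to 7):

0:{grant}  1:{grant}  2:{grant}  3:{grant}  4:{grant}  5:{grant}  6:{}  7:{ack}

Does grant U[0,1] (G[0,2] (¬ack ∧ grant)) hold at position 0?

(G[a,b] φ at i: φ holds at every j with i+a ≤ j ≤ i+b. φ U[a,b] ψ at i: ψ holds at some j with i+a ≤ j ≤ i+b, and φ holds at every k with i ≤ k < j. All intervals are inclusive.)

Need some j in [0,1] with G[0,2] (¬ack ∧ grant), and grant at every k in [0,j-1].
  j=0: G[0,2] (¬ack ∧ grant) holds; no prefix to check → satisfied.

True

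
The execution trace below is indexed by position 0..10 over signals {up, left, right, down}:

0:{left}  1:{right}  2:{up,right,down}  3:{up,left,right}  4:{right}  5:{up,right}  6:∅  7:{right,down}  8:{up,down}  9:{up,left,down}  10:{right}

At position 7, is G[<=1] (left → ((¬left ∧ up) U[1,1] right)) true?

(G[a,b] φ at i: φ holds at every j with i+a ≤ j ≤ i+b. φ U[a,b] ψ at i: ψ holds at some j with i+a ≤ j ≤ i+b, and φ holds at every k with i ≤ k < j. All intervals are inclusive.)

True

Check (left → ((¬left ∧ up) U[1,1] right)) at every j in [7,8]:
  j=7: antecedent false → ✓
  j=8: antecedent false → ✓
All positions satisfy it → formula holds.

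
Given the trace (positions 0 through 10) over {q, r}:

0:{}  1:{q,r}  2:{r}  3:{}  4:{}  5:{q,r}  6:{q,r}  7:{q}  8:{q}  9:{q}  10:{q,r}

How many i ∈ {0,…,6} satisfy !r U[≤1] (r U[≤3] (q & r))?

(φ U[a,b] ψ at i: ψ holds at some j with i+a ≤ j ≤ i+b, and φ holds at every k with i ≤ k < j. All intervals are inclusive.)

5

Evaluate at each i in [0,6]:
  i=0: ✓ (rhs at j=1; lhs holds on [0,0])
  i=1: ✓ (rhs at j=1)
  i=2: ✗ (no rhs in [2,3])
  i=3: ✗ (no rhs in [3,4])
  i=4: ✓ (rhs at j=5; lhs holds on [4,4])
  i=5: ✓ (rhs at j=5)
  i=6: ✓ (rhs at j=6)
Positions where it holds: {0, 1, 4, 5, 6} → 5.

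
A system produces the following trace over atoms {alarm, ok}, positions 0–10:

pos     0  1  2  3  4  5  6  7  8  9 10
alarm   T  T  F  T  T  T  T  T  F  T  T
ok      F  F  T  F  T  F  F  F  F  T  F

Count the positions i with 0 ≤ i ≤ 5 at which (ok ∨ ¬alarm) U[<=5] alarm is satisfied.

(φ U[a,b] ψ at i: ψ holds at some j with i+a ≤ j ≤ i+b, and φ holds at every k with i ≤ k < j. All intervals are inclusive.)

Evaluate at each i in [0,5]:
  i=0: ✓ (rhs at j=0)
  i=1: ✓ (rhs at j=1)
  i=2: ✓ (rhs at j=3; lhs holds on [2,2])
  i=3: ✓ (rhs at j=3)
  i=4: ✓ (rhs at j=4)
  i=5: ✓ (rhs at j=5)
Positions where it holds: {0, 1, 2, 3, 4, 5} → 6.

6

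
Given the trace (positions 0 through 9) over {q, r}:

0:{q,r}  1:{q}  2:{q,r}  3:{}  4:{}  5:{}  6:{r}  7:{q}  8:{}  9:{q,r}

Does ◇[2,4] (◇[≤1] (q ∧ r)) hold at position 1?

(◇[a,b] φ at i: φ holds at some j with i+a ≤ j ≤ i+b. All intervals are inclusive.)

No

Check ◇[≤1] (q ∧ r) at each j in [3,5]:
  j=3: fails (none in [3,4])
  j=4: fails (none in [4,5])
  j=5: fails (none in [5,6])
No position in the window satisfies it → formula fails.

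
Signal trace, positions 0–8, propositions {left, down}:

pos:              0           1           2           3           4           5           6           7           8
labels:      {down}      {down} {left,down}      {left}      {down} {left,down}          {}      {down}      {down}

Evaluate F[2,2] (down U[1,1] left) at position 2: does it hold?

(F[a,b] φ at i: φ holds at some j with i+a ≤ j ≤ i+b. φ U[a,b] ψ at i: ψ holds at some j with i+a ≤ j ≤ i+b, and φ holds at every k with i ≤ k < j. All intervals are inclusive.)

Check (down U[1,1] left) at each j in [4,4]:
  j=4: holds
Found at j=4 → formula holds.

True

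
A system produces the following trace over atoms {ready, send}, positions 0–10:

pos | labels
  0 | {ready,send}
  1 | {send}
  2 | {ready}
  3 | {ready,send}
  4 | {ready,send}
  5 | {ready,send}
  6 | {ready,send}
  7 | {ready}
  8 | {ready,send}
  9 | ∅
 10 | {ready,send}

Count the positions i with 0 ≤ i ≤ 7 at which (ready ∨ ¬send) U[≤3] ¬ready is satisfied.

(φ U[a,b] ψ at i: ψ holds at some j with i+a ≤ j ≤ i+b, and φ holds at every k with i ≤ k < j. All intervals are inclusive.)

4

Evaluate at each i in [0,7]:
  i=0: ✓ (rhs at j=1; lhs holds on [0,0])
  i=1: ✓ (rhs at j=1)
  i=2: ✗ (no rhs in [2,5])
  i=3: ✗ (no rhs in [3,6])
  i=4: ✗ (no rhs in [4,7])
  i=5: ✗ (no rhs in [5,8])
  i=6: ✓ (rhs at j=9; lhs holds on [6,8])
  i=7: ✓ (rhs at j=9; lhs holds on [7,8])
Positions where it holds: {0, 1, 6, 7} → 4.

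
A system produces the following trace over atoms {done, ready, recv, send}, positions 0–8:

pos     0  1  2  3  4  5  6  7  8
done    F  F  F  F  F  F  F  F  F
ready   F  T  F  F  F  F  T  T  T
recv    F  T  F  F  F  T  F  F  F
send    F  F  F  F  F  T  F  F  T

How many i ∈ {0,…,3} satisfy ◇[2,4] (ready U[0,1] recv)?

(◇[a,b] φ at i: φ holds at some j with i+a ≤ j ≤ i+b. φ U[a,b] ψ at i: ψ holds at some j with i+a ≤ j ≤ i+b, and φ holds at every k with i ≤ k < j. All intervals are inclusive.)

Evaluate at each i in [0,3]:
  i=0: ✗ (none in [2,4])
  i=1: ✓ (witness j=5)
  i=2: ✓ (witness j=5)
  i=3: ✓ (witness j=5)
Positions where it holds: {1, 2, 3} → 3.

3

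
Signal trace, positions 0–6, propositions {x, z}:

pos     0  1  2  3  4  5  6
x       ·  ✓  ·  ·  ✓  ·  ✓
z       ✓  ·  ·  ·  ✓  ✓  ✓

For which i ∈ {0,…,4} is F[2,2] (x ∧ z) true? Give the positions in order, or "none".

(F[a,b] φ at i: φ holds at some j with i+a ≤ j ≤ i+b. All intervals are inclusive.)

Evaluate at each i in [0,4]:
  i=0: ✗ (none in [2,2])
  i=1: ✗ (none in [3,3])
  i=2: ✓ (witness j=4)
  i=3: ✗ (none in [5,5])
  i=4: ✓ (witness j=6)

2, 4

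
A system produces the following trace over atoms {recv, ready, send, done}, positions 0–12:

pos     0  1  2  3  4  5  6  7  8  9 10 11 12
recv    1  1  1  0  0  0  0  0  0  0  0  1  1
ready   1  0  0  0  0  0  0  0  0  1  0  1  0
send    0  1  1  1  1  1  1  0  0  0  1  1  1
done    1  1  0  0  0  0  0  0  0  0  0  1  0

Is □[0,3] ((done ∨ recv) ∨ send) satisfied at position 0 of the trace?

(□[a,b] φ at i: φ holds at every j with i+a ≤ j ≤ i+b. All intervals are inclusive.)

Check ((done ∨ recv) ∨ send) at every j in [0,3]:
  j=0: true
  j=1: true
  j=2: true
  j=3: true
All positions satisfy it → formula holds.

Yes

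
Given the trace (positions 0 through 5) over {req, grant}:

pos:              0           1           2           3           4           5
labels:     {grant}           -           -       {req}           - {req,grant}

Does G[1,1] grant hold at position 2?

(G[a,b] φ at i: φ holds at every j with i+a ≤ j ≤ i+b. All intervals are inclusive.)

Check grant at every j in [3,3]:
  j=3: false
Fails at j=3 → formula fails.

No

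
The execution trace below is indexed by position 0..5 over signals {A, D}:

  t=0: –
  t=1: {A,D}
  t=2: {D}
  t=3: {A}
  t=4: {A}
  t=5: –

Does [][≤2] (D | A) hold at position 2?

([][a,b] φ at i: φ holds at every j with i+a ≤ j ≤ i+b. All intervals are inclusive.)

Check (D | A) at every j in [2,4]:
  j=2: true
  j=3: true
  j=4: true
All positions satisfy it → formula holds.

Yes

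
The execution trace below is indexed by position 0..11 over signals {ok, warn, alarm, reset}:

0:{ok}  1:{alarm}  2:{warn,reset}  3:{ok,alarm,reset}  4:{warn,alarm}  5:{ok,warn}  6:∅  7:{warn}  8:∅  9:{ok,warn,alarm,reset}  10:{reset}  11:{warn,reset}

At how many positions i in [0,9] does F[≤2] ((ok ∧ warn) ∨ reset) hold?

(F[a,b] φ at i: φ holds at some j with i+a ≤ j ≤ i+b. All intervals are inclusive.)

Evaluate at each i in [0,9]:
  i=0: ✓ (witness j=2)
  i=1: ✓ (witness j=2)
  i=2: ✓ (witness j=2)
  i=3: ✓ (witness j=3)
  i=4: ✓ (witness j=5)
  i=5: ✓ (witness j=5)
  i=6: ✗ (none in [6,8])
  i=7: ✓ (witness j=9)
  i=8: ✓ (witness j=9)
  i=9: ✓ (witness j=9)
Positions where it holds: {0, 1, 2, 3, 4, 5, 7, 8, 9} → 9.

9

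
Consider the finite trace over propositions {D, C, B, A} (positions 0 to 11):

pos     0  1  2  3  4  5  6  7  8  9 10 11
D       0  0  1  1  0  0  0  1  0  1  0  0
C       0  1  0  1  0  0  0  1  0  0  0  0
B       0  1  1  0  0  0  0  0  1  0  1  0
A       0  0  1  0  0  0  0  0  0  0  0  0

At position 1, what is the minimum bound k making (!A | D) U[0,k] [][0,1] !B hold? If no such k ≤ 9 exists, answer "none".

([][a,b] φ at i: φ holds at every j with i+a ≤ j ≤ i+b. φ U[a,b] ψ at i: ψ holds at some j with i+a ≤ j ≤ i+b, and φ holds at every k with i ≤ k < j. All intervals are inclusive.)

Need earliest j ≥ 1 with [][0,1] !B, and (!A | D) at every k in [1,j-1].
  j=1: rhs fails.
  j=2: rhs fails.
  j=3: rhs holds; lhs holds on [1,2]. k = 2.

2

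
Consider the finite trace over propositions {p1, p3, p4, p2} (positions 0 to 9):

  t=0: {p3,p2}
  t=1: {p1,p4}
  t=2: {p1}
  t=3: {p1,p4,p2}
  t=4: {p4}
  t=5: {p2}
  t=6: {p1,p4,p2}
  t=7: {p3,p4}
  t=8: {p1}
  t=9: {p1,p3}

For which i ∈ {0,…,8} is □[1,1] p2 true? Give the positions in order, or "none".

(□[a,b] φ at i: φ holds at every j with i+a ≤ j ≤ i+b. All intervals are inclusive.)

2, 4, 5

Evaluate at each i in [0,8]:
  i=0: ✗ (fails at j=1)
  i=1: ✗ (fails at j=2)
  i=2: ✓ (all of [3,3])
  i=3: ✗ (fails at j=4)
  i=4: ✓ (all of [5,5])
  i=5: ✓ (all of [6,6])
  i=6: ✗ (fails at j=7)
  i=7: ✗ (fails at j=8)
  i=8: ✗ (fails at j=9)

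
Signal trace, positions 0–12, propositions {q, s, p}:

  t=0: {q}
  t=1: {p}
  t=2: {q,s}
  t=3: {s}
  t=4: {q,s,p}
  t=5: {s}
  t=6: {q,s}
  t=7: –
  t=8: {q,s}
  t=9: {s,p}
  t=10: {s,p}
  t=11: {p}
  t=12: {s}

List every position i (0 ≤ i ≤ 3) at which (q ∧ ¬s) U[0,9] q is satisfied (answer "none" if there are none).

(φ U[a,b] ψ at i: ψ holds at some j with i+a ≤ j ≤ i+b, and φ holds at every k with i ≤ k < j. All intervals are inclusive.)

Evaluate at each i in [0,3]:
  i=0: ✓ (rhs at j=0)
  i=1: ✗ (lhs fails at k=1 before rhs at j=2)
  i=2: ✓ (rhs at j=2)
  i=3: ✗ (lhs fails at k=3 before rhs at j=4)

0, 2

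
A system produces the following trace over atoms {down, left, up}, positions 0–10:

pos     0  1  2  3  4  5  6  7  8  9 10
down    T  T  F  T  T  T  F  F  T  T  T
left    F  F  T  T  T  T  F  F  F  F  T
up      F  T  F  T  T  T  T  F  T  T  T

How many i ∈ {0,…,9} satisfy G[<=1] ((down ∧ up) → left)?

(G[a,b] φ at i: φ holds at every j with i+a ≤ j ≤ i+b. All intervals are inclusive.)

5

Evaluate at each i in [0,9]:
  i=0: ✗ (fails at j=1)
  i=1: ✗ (fails at j=1)
  i=2: ✓ (all of [2,3])
  i=3: ✓ (all of [3,4])
  i=4: ✓ (all of [4,5])
  i=5: ✓ (all of [5,6])
  i=6: ✓ (all of [6,7])
  i=7: ✗ (fails at j=8)
  i=8: ✗ (fails at j=8)
  i=9: ✗ (fails at j=9)
Positions where it holds: {2, 3, 4, 5, 6} → 5.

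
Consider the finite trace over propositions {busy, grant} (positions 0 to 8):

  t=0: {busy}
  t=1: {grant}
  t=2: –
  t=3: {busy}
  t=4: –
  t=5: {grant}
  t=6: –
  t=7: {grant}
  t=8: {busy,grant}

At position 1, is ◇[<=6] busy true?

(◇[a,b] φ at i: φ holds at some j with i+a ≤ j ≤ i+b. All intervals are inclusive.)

Check busy at each j in [1,7]:
  j=1: false
  j=2: false
  j=3: true
  j=4: false
  j=5: false
  j=6: false
  j=7: false
Found at j=3 → formula holds.

Holds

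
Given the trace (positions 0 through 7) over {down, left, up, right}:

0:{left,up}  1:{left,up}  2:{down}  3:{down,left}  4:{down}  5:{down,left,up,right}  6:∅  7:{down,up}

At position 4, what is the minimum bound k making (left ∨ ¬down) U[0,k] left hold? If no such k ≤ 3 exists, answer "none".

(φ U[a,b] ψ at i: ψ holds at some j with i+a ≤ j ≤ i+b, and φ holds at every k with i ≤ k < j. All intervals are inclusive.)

Need earliest j ≥ 4 with left, and (left ∨ ¬down) at every k in [4,j-1].
  j=4: rhs fails.
  j=5: rhs holds but lhs fails at k=4.
  j=6: rhs fails.
  j=7: rhs fails.
No witness within the range → none.

none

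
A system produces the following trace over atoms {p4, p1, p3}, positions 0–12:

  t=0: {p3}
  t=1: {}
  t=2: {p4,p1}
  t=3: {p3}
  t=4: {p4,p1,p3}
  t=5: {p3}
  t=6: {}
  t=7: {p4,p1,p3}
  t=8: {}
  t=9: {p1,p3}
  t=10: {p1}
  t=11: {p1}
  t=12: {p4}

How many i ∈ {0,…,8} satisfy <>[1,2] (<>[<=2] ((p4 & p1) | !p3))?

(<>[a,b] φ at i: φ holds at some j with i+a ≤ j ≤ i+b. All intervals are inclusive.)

Evaluate at each i in [0,8]:
  i=0: ✓ (witness j=1)
  i=1: ✓ (witness j=2)
  i=2: ✓ (witness j=3)
  i=3: ✓ (witness j=4)
  i=4: ✓ (witness j=5)
  i=5: ✓ (witness j=6)
  i=6: ✓ (witness j=7)
  i=7: ✓ (witness j=8)
  i=8: ✓ (witness j=9)
Positions where it holds: {0, 1, 2, 3, 4, 5, 6, 7, 8} → 9.

9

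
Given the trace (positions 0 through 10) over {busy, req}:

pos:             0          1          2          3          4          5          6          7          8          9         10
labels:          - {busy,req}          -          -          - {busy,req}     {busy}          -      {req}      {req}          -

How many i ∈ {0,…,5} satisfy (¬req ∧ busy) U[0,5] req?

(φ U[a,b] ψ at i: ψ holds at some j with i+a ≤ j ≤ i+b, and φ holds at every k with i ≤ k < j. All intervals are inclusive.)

2

Evaluate at each i in [0,5]:
  i=0: ✗ (lhs fails at k=0 before rhs at j=1)
  i=1: ✓ (rhs at j=1)
  i=2: ✗ (lhs fails at k=2 before rhs at j=5)
  i=3: ✗ (lhs fails at k=3 before rhs at j=5)
  i=4: ✗ (lhs fails at k=4 before rhs at j=5)
  i=5: ✓ (rhs at j=5)
Positions where it holds: {1, 5} → 2.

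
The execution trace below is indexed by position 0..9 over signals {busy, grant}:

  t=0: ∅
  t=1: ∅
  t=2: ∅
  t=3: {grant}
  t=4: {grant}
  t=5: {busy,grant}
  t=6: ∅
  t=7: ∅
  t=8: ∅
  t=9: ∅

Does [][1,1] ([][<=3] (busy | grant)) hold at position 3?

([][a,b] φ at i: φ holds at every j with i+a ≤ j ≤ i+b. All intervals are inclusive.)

Check [][<=3] (busy | grant) at every j in [4,4]:
  j=4: fails at 6
Fails at j=4 → formula fails.

False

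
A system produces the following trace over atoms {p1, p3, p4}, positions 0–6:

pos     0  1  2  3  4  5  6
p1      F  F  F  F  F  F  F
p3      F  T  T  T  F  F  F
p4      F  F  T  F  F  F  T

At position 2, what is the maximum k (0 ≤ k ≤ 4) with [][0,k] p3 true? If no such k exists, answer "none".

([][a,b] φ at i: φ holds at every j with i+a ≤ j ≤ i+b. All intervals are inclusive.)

1

p3 must hold from j=2 onward; find where it first fails.
  j=2: holds
  j=3: holds
  j=4: fails
Holds on [2,3], so largest k = 1.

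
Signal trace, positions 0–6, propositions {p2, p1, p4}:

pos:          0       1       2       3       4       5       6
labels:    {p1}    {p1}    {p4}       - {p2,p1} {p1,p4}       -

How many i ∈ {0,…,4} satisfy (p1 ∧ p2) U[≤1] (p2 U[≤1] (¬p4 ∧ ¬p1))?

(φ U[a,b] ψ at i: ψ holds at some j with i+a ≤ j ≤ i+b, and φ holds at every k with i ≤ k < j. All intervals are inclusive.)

1

Evaluate at each i in [0,4]:
  i=0: ✗ (no rhs in [0,1])
  i=1: ✗ (no rhs in [1,2])
  i=2: ✗ (lhs fails at k=2 before rhs at j=3)
  i=3: ✓ (rhs at j=3)
  i=4: ✗ (no rhs in [4,5])
Positions where it holds: {3} → 1.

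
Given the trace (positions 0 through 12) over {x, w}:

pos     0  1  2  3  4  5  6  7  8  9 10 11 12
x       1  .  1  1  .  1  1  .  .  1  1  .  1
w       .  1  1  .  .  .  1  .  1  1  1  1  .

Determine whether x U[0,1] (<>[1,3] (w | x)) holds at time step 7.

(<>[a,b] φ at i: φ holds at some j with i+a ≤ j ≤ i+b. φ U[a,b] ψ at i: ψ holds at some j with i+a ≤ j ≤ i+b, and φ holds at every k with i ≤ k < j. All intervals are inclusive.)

Need some j in [7,8] with <>[1,3] (w | x), and x at every k in [7,j-1].
  j=7: <>[1,3] (w | x) holds; no prefix to check → satisfied.

Yes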